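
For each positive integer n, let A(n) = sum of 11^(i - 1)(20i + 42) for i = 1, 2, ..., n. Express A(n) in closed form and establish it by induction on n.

We claim A(n) = 2·11^n(n + 2) - 4 for all n ≥ 1.
For the base case n = 1: A(1) = 62, and the closed form gives 62. They agree.
Inductive step: assume the claim holds for n = i, so A(i) = 2·11^i(i + 2) - 4.
Then A(i+1) = A(i) + (11^i(20i + 62)) = (2·11^i(i + 2) - 4) + (11^i(20i + 62)).
Simplifying, A(i+1) = 22·11^i·i + 66·11^i - 4 = 2·11^(i+1)((i+1) + 2) - 4,
which is the closed form with n = i+1.
This completes the induction.

A(n) = 2·11^n(n + 2) - 4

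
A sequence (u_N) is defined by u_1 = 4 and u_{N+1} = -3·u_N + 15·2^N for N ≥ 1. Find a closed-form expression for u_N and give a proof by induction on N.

u_N = -2(-3)^(N - 1) + 3·2^N

Computing the first terms: u_1 = 4, u_2 = 18, u_3 = 6. This suggests u_N = -2(-3)^(N - 1) + 3·2^N.
When N = 1: the formula gives 4 = 4 = u_1.
Suppose the result is true for N = i, so u_i = -2(-3)^(i - 1) + 3·2^i.
Then u_{i+1} = -3·u_i + 15·2^i = -3·(-2(-3)^(i - 1) + 3·2^i) + 15·2^i = -2(-3)^i + 3·2^(i + 1) = -2(-3)^((i+1) - 1) + 3·2^(i+1),
which is the claimed formula at N = i+1.
This completes the induction.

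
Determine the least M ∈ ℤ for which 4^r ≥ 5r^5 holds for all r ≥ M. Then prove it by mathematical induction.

M = 10

At r = 9: 262144 < 295245, so the inequality fails and M ≥ 10. We prove 4^r ≥ 5r^5 for all r ≥ 10.
For the base case r = 10: 4^r = 1048576 and 5r^5 = 500000, so 1048576 ≥ 500000.
Suppose the result is true for r = m, so 4^m ≥ 5m^5.
Then 4^(m + 1) = 4·(4^m) ≥ 4·(5m^5).
Also, for m ≥ 10 we have 4·(5m^5) ≥ 5(m+1)^5, since 4 ≥ (1 + 1/m)^5 for all m ≥ 10.
Combining, 4^(m + 1) ≥ 5(m+1)^5.
By the principle of mathematical induction, the result holds for all r ≥ 10.
Hence the smallest such M is 10.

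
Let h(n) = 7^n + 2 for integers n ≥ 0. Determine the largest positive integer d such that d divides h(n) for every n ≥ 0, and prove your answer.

Computing the first values: h(0) = 3 and h(1) = 9; gcd(3, 9) = 3, so d ≤ 3.
We prove 3 | 7^n + 2 for all n ≥ 0 by induction on n.
For the base case n = 0: h(0) = 3 = 3·(1), so 3 | h(0).
For the inductive step, assume it holds for an arbitrary i ≥ 0, i.e. 3 | h(i). Then
h(i+1) = 7^(i+1) + 2 = 7·(7^i + 2) - 12 = 7·h(i) - 12. The first term is divisible by 3 by the inductive hypothesis, and -12 is divisible by 3. Hence 3 | h(i+1).
Hence, by induction on n, the claim holds for every n ≥ 0.
Therefore the largest such d is 3.

d = 3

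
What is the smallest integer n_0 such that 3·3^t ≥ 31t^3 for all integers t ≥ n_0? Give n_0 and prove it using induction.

At t = 7: 6561 < 10633, so the inequality fails and n_0 ≥ 8. We prove 3·3^t ≥ 31t^3 for all t ≥ 8.
Base case (t = 8): 3·3^t = 19683 and 31t^3 = 15872, so 19683 ≥ 15872.
For the inductive step, assume it holds for an arbitrary p ≥ 8, so 3·3^p ≥ 31p^3.
Then 3·3^(p + 1) = 3·(3·3^p) ≥ 3·(31p^3).
Also, for p ≥ 8 we have 3·(31p^3) ≥ 31(p+1)^3, since 3 ≥ (1 + 1/p)^3 for all p ≥ 8.
Combining, 3·3^(p + 1) ≥ 31(p+1)^3.
By induction, the statement is established for all t ≥ 8.
Hence the smallest such n_0 is 8.

n_0 = 8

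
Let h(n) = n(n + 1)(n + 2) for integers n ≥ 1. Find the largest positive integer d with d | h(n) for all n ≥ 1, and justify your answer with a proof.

d = 6

Computing the first values: h(1) = 6 and h(2) = 24; gcd(6, 24) = 6, so d ≤ 6.
We prove 6 | n(n + 1)(n + 2) for all n ≥ 1 by induction on n.
For the base case n = 1: h(1) = 6 = 6·(1), so 6 | h(1).
Suppose the result is true for n = k, i.e. 6 | h(k). Then
h(k+1) − h(k) = (k+1)·(k+2)·(k+3) − k·(k+1)·(k+2) = (k+1)·(k+2)·[(k+3) − k] = 3·(k+1)·(k+2). The product of 2 consecutive integers is divisible by (2)! = 2, so h(k+1) − h(k) is divisible by 3·2 = 6. By the inductive hypothesis 6 | h(k), hence 6 | h(k+1).
This completes the induction.
Therefore the largest such d is 6.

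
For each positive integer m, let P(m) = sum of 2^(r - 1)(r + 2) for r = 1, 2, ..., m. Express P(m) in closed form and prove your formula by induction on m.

We claim P(m) = 2^m(m + 1) - 1 for all m ≥ 1.
For the base case m = 1: P(1) = 3, and the closed form gives 3. They agree.
Inductive step: assume the claim holds for m = r, so P(r) = 2^r(r + 1) - 1.
Then P(r+1) = P(r) + (2^r(r + 3)) = (2^r(r + 1) - 1) + (2^r(r + 3)).
Simplifying, P(r+1) = 2^(r + 1)r + 2^(r + 2) - 1 = 2^(r+1)((r+1) + 1) - 1,
which is the closed form with m = r+1.
By induction, the statement is established for all m ≥ 1.

P(m) = 2^m(m + 1) - 1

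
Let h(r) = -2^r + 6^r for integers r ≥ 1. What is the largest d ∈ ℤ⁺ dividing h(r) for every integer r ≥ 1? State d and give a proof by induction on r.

Computing the first values: h(1) = 4 and h(2) = 32; gcd(4, 32) = 4, so d ≤ 4.
We prove 4 | -2^r + 6^r for all r ≥ 1 by induction on r.
When r = 1: h(1) = 4 = 4·(1), so 4 | h(1).
Inductive step: assume the claim holds for r = i, i.e. 4 | h(i). Then
6^{i+1} − 2^{i+1} = 6·6^i − 2·2^i = 6·(6^i − 2^i) + (4)·2^i. The first term is divisible by 4 by the inductive hypothesis, and the second term (4)·2^i is divisible by 4 since 4 | 4. Hence 4 | h(i+1).
By induction, the statement is established for all r ≥ 1.
Therefore the largest such d is 4.

d = 4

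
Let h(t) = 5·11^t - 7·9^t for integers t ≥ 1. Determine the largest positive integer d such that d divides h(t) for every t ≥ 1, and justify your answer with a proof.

d = 2

Computing the first values: h(1) = -8 and h(2) = 38; gcd(-8, 38) = 2, so d ≤ 2.
We prove 2 | 5·11^t - 7·9^t for all t ≥ 1 by induction on t.
When t = 1: h(1) = -8 = 2·(-4), so 2 | h(1).
Inductive step: assume the claim holds for t = k, i.e. 2 | h(k). Then
h(k+1) − 11·h(k) = (5·11^(k+1) - 7·9^(k+1)) − 11·(5·11^k - 7·9^k) = (-7)·9^k·(9 − 11) = (14)·9^k. Since 2 | h(k) by the inductive hypothesis, 2 | 11·h(k); and 2 | 14 since 14 = 2·7. Therefore 2 | h(k+1).
Hence, by induction on t, the claim holds for every t ≥ 1.
Therefore the largest such d is 2.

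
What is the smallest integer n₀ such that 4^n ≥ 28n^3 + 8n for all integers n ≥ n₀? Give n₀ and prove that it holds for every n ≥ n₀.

n₀ = 7

At n = 6: 4096 < 6096, so the inequality fails and n₀ ≥ 7. We prove 4^n ≥ 28n^3 + 8n for all n ≥ 7.
For the base case n = 7: 4^n = 16384 and 28n^3 + 8n = 9660, so 16384 ≥ 9660.
Suppose the result is true for n = p, so 4^p ≥ 28p^3 + 8p.
Then 4^(p + 1) = 4·(4^p) ≥ 4·(28p^3 + 8p).
Also, for p ≥ 7 we have 4·(28p^3 + 8p) ≥ 28(p+1)^3 + 8(p+1), since 4·(28p^3 + 8p) − (28(p+1)^3 + 8(p+1)) = 84p^3 - 84p^2 - 60p - 36, which is nonnegative for all p ≥ 7.
Combining, 4^(p + 1) ≥ 28(p+1)^3 + 8(p+1).
This completes the induction.
Hence the smallest such n₀ is 7.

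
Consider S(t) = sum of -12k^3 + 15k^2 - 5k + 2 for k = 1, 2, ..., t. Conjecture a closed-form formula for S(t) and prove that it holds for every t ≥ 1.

S(t) = -t(t - 1)(3t^2 + 4t + 2)

We claim S(t) = -t(t - 1)(3t^2 + 4t + 2) for all t ≥ 1.
Base case (t = 1): S(1) = 0, and the closed form gives 0. They agree.
Suppose the result is true for t = k, so S(k) = k(-3k^3 - k^2 + 2k + 2).
Then S(k+1) = S(k) + (k(-12k^2 - 21k - 11)) = (k(-3k^3 - k^2 + 2k + 2)) + (k(-12k^2 - 21k - 11)).
Simplifying, S(k+1) = -k(k + 1)(3k^2 + 10k + 9) = -(k+1)((k+1) - 1)(3(k+1)^2 + 4(k+1) + 2),
which is the closed form with t = k+1.
By induction, the statement is established for all t ≥ 1.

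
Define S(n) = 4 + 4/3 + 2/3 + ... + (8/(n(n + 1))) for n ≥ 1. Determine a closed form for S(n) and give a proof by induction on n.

We claim S(n) = 8n/(n + 1) for all n ≥ 1.
When n = 1: S(1) = 4, and the closed form gives 4. They agree.
Suppose the result is true for n = i, so S(i) = 8i/(i + 1).
Then S(i+1) = S(i) + (8/((i + 1)(i + 2))) = (8i/(i + 1)) + (8/((i + 1)(i + 2))).
Simplifying, S(i+1) = 8(i + 1)/(i + 2) = 8(i+1)/((i+1) + 1),
which is the closed form with n = i+1.
This completes the induction.

S(n) = 8n/(n + 1)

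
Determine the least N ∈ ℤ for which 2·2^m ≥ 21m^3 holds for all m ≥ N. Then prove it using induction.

At m = 15: 65536 < 70875, so the inequality fails and N ≥ 16. We prove 2·2^m ≥ 21m^3 for all m ≥ 16.
For the base case m = 16: 2·2^m = 131072 and 21m^3 = 86016, so 131072 ≥ 86016.
For the inductive step, assume it holds for an arbitrary j ≥ 16, so 2·2^j ≥ 21j^3.
Then 2·2^(j + 1) = 2·(2·2^j) ≥ 2·(21j^3).
Also, for j ≥ 16 we have 2·(21j^3) ≥ 21(j+1)^3, since 2 ≥ (1 + 1/j)^3 for all j ≥ 16.
Combining, 2·2^(j + 1) ≥ 21(j+1)^3.
By the principle of mathematical induction, the result holds for all m ≥ 16.
Hence the smallest such N is 16.

N = 16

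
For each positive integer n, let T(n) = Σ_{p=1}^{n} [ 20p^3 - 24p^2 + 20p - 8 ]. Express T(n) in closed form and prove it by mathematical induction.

We claim T(n) = n(5n^3 + 2n^2 + 3n - 2) for all n ≥ 1.
When n = 1: T(1) = 8, and the closed form gives 8. They agree.
Suppose the result is true for n = p, so T(p) = p(5p^3 + 2p^2 + 3p - 2).
Then T(p+1) = T(p) + (20p^3 + 36p^2 + 32p + 8) = (p(5p^3 + 2p^2 + 3p - 2)) + (20p^3 + 36p^2 + 32p + 8).
Simplifying, T(p+1) = (p + 1)(5p^3 + 17p^2 + 22p + 8) = (p+1)(5(p+1)^3 + 2(p+1)^2 + 3(p+1) - 2),
which is the closed form with n = p+1.
By induction, the statement is established for all n ≥ 1.

T(n) = n(5n^3 + 2n^2 + 3n - 2)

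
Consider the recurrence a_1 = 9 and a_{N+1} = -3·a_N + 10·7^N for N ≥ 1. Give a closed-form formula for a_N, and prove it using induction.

a_N = 2(-3)^(N - 1) + 7^N

Computing the first terms: a_1 = 9, a_2 = 43, a_3 = 361. This suggests a_N = 2(-3)^(N - 1) + 7^N.
For the base case N = 1: the formula gives 9 = 9 = a_1.
Inductive step: assume the claim holds for N = p, so a_p = 2(-3)^(p - 1) + 7^p.
Then a_{p+1} = -3·a_p + 10·7^p = -3·(2(-3)^(p - 1) + 7^p) + 10·7^p = 2(-3)^p + 7^(p + 1) = 2(-3)^((p+1) - 1) + 7^(p+1),
which is the claimed formula at N = p+1.
This completes the induction.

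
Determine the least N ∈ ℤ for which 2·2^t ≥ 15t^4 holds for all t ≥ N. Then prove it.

N = 21

At t = 20: 2097152 < 2400000, so the inequality fails and N ≥ 21. We prove 2·2^t ≥ 15t^4 for all t ≥ 21.
Base case (t = 21): 2·2^t = 4194304 and 15t^4 = 2917215, so 4194304 ≥ 2917215.
For the inductive step, assume it holds for an arbitrary k ≥ 21, so 2·2^k ≥ 15k^4.
Then 2·2^(k + 1) = 2·(2·2^k) ≥ 2·(15k^4).
Also, for k ≥ 21 we have 2·(15k^4) ≥ 15(k+1)^4, since 2 ≥ (1 + 1/k)^4 for all k ≥ 21.
Combining, 2·2^(k + 1) ≥ 15(k+1)^4.
This completes the induction.
Hence the smallest such N is 21.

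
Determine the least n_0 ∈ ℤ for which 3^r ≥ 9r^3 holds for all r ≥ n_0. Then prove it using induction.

n_0 = 8

At r = 7: 2187 < 3087, so the inequality fails and n_0 ≥ 8. We prove 3^r ≥ 9r^3 for all r ≥ 8.
When r = 8: 3^r = 6561 and 9r^3 = 4608, so 6561 ≥ 4608.
Inductive step: suppose the statement holds for some m ≥ 8, so 3^m ≥ 9m^3.
Then 3^(m + 1) = 3·(3^m) ≥ 3·(9m^3).
Also, for m ≥ 8 we have 3·(9m^3) ≥ 9(m+1)^3, since 3 ≥ (1 + 1/m)^3 for all m ≥ 8.
Combining, 3^(m + 1) ≥ 9(m+1)^3.
This completes the induction.
Hence the smallest such n_0 is 8.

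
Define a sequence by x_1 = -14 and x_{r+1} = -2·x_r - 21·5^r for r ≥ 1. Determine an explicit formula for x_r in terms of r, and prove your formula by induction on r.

Computing the first terms: x_1 = -14, x_2 = -77, x_3 = -371. This suggests x_r = (-2)^(r - 1) - 3·5^r.
When r = 1: the formula gives -14 = -14 = x_1.
Suppose the result is true for r = j, so x_j = (-2)^(j - 1) - 3·5^j.
Then x_{j+1} = -2·x_j - 21·5^j = -2·((-2)^(j - 1) - 3·5^j) - 21·5^j = (-2)^j - 3·5^(j + 1) = (-2)^((j+1) - 1) - 3·5^(j+1),
which is the claimed formula at r = j+1.
By induction, the statement is established for all r ≥ 1.

x_r = (-2)^(r - 1) - 3·5^r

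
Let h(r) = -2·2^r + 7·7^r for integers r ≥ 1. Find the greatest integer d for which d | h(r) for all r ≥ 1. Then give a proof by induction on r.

Computing the first values: h(1) = 45 and h(2) = 335; gcd(45, 335) = 5, so d ≤ 5.
We prove 5 | -2·2^r + 7·7^r for all r ≥ 1 by induction on r.
Base step (r = 1): h(1) = 45 = 5·(9), so 5 | h(1).
Suppose the result is true for r = i, i.e. 5 | h(i). Then
h(i+1) − 7·h(i) = (-2·2^(i+1) + 7·7^(i+1)) − 7·(-2·2^i + 7·7^i) = (-2)·2^i·(2 − 7) = (10)·2^i. Since 5 | h(i) by the inductive hypothesis, 5 | 7·h(i); and 5 | 10 since 10 = 5·2. Therefore 5 | h(i+1).
By the principle of mathematical induction, the result holds for all r ≥ 1.
Therefore the largest such d is 5.

d = 5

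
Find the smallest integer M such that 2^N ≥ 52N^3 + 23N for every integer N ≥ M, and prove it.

M = 19

At N = 18: 262144 < 303678, so the inequality fails and M ≥ 19. We prove 2^N ≥ 52N^3 + 23N for all N ≥ 19.
Base case (N = 19): 2^N = 524288 and 52N^3 + 23N = 357105, so 524288 ≥ 357105.
For the inductive step, assume it holds for an arbitrary p ≥ 19, so 2^p ≥ 52p^3 + 23p.
Then 2^(p + 1) = 2·(2^p) ≥ 2·(52p^3 + 23p).
Also, for p ≥ 19 we have 2·(52p^3 + 23p) ≥ 52(p+1)^3 + 23(p+1), since 2·(52p^3 + 23p) − (52(p+1)^3 + 23(p+1)) = 52p^3 - 156p^2 - 133p - 75, which is nonnegative for all p ≥ 19.
Combining, 2^(p + 1) ≥ 52(p+1)^3 + 23(p+1).
By induction, the statement is established for all N ≥ 19.
Hence the smallest such M is 19.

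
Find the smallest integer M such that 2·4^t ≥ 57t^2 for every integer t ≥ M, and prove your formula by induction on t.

M = 5

At t = 4: 512 < 912, so the inequality fails and M ≥ 5. We prove 2·4^t ≥ 57t^2 for all t ≥ 5.
Base case (t = 5): 2·4^t = 2048 and 57t^2 = 1425, so 2048 ≥ 1425.
Inductive step: assume the claim holds for t = r, so 2·4^r ≥ 57r^2.
Then 2·4^(r + 1) = 4·(2·4^r) ≥ 4·(57r^2).
Also, for r ≥ 5 we have 4·(57r^2) ≥ 57(r+1)^2, since 4 ≥ (1 + 1/r)^2 for all r ≥ 5.
Combining, 2·4^(r + 1) ≥ 57(r+1)^2.
By the principle of mathematical induction, the result holds for all t ≥ 5.
Hence the smallest such M is 5.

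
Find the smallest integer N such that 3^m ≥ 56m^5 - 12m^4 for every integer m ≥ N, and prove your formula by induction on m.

N = 17

At m = 16: 43046721 < 57933824, so the inequality fails and N ≥ 17. We prove 3^m ≥ 56m^5 - 12m^4 for all m ≥ 17.
Base step (m = 17): 3^m = 129140163 and 56m^5 - 12m^4 = 78509740, so 129140163 ≥ 78509740.
Suppose the result is true for m = i, so 3^i ≥ 56i^5 - 12i^4.
Then 3^(i + 1) = 3·(3^i) ≥ 3·(56i^5 - 12i^4).
Also, for i ≥ 17 we have 3·(56i^5 - 12i^4) ≥ 56(i+1)^5 - 12(i+1)^4, since 3·(56i^5 - 12i^4) − (56(i+1)^5 - 12(i+1)^4) = 112i^5 - 304i^4 - 512i^3 - 488i^2 - 232i - 44, which is nonnegative for all i ≥ 17.
Combining, 3^(i + 1) ≥ 56(i+1)^5 - 12(i+1)^4.
Hence, by induction on m, the claim holds for every m ≥ 17.
Hence the smallest such N is 17.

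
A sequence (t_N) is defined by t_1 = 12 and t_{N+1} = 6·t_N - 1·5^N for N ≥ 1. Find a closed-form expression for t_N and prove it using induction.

Computing the first terms: t_1 = 12, t_2 = 67, t_3 = 377. This suggests t_N = 5^N + 7·6^(N - 1).
Base case (N = 1): the formula gives 12 = 12 = t_1.
Suppose the result is true for N = p, so t_p = 5^p + 7·6^(p - 1).
Then t_{p+1} = 6·t_p - 1·5^p = 6·(5^p + 7·6^(p - 1)) - 1·5^p = 5^(p + 1) + 7·6^p = 5^(p+1) + 7·6^((p+1) - 1),
which is the claimed formula at N = p+1.
By the principle of mathematical induction, the result holds for all N ≥ 1.

t_N = 5^N + 7·6^(N - 1)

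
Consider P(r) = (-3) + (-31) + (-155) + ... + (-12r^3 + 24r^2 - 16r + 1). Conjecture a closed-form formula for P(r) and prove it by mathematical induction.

P(r) = -r(3r^3 - 2r^2 - r + 3)

We claim P(r) = -r(3r^3 - 2r^2 - r + 3) for all r ≥ 1.
When r = 1: P(1) = -3, and the closed form gives -3. They agree.
Suppose the result is true for r = k, so P(k) = k(-3k^3 + 2k^2 + k - 3).
Then P(k+1) = P(k) + (-12k^3 - 12k^2 - 4k - 3) = (k(-3k^3 + 2k^2 + k - 3)) + (-12k^3 - 12k^2 - 4k - 3).
Simplifying, P(k+1) = -(k + 1)(3k^3 + 7k^2 + 4k + 3) = -(k+1)(3(k+1)^3 - 2(k+1)^2 - (k+1) + 3),
which is the closed form with r = k+1.
By induction, the statement is established for all r ≥ 1.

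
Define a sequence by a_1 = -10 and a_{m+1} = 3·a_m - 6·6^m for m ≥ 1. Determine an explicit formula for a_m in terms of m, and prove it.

a_m = 2·3^(m - 1) - 2·6^m

Computing the first terms: a_1 = -10, a_2 = -66, a_3 = -414. This suggests a_m = 2·3^(m - 1) - 2·6^m.
Base case (m = 1): the formula gives -10 = -10 = a_1.
For the inductive step, assume it holds for an arbitrary p ≥ 1, so a_p = 2·3^(p - 1) - 2·6^p.
Then a_{p+1} = 3·a_p - 6·6^p = 3·(2·3^(p - 1) - 2·6^p) - 6·6^p = 2·3^p - 2·6^(p + 1) = 2·3^((p+1) - 1) - 2·6^(p+1),
which is the claimed formula at m = p+1.
Hence, by induction on m, the claim holds for every m ≥ 1.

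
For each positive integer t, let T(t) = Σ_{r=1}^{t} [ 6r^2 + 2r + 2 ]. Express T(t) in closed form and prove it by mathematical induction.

T(t) = 2t(t^2 + 2t + 2)

We claim T(t) = 2t(t^2 + 2t + 2) for all t ≥ 1.
Base step (t = 1): T(1) = 10, and the closed form gives 10. They agree.
Inductive step: suppose the statement holds for some r ≥ 1, so T(r) = 2r(r^2 + 2r + 2).
Then T(r+1) = T(r) + (6r^2 + 14r + 10) = (2r(r^2 + 2r + 2)) + (6r^2 + 14r + 10).
Simplifying, T(r+1) = 2(r + 1)(r^2 + 4r + 5) = 2(r+1)((r+1)^2 + 2(r+1) + 2),
which is the closed form with t = r+1.
By the principle of mathematical induction, the result holds for all t ≥ 1.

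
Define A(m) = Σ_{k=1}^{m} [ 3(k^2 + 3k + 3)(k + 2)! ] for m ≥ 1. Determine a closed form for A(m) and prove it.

A(m) = (3m + 3)(m + 3)! - 18

We claim A(m) = (3m + 3)(m + 3)! - 18 for all m ≥ 1.
Base case (m = 1): A(1) = 126, and the closed form gives 126. They agree.
Inductive step: assume the claim holds for m = k, so A(k) = (3k + 3)(k + 3)! - 18.
Then A(k+1) = A(k) + (3(k^2 + 5k + 7)(k + 3)!) = ((3k + 3)(k + 3)! - 18) + (3(k^2 + 5k + 7)(k + 3)!).
Simplifying, A(k+1) = (3(k+1) + 3)((k+1) + 3)! - 18,
which is the closed form with m = k+1.
By induction, the statement is established for all m ≥ 1.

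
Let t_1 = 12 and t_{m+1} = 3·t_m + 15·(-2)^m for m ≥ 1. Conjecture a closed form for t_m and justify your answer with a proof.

t_m = -3(-2)^m + 2·3^m

Computing the first terms: t_1 = 12, t_2 = 6, t_3 = 78. This suggests t_m = -3(-2)^m + 2·3^m.
Base step (m = 1): the formula gives 12 = 12 = t_1.
Inductive step: suppose the statement holds for some i ≥ 1, so t_i = -3(-2)^i + 2·3^i.
Then t_{i+1} = 3·t_i + 15·(-2)^i = 3·(-3(-2)^i + 2·3^i) + 15·(-2)^i = -3(-2)^(i + 1) + 2·3^(i + 1),
which is the claimed formula at m = i+1.
Hence, by induction on m, the claim holds for every m ≥ 1.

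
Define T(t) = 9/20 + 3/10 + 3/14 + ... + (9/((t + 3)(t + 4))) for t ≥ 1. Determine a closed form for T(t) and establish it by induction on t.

We claim T(t) = 9t/(4(t + 4)) for all t ≥ 1.
Base step (t = 1): T(1) = 9/20, and the closed form gives 9/20. They agree.
Inductive step: assume the claim holds for t = p, so T(p) = 9p/(4(p + 4)).
Then T(p+1) = T(p) + (9/((p + 4)(p + 5))) = (9p/(4(p + 4))) + (9/((p + 4)(p + 5))).
Simplifying, T(p+1) = 9(p + 1)/(4(p + 5)) = 9(p+1)/(4((p+1) + 4)),
which is the closed form with t = p+1.
This completes the induction.

T(t) = 9t/(4(t + 4))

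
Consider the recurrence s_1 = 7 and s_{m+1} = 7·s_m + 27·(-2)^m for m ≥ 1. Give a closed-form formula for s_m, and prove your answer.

Computing the first terms: s_1 = 7, s_2 = -5, s_3 = 73. This suggests s_m = -3(-2)^m + 7^(m - 1).
For the base case m = 1: the formula gives 7 = 7 = s_1.
For the inductive step, assume it holds for an arbitrary j ≥ 1, so s_j = -3(-2)^j + 7^(j - 1).
Then s_{j+1} = 7·s_j + 27·(-2)^j = 7·(-3(-2)^j + 7^(j - 1)) + 27·(-2)^j = -3(-2)^(j + 1) + 7^j = -3(-2)^(j+1) + 7^((j+1) - 1),
which is the claimed formula at m = j+1.
This completes the induction.

s_m = -3(-2)^m + 7^(m - 1)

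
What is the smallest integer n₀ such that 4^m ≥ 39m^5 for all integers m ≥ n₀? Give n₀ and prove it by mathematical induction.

n₀ = 12

At m = 11: 4194304 < 6280989, so the inequality fails and n₀ ≥ 12. We prove 4^m ≥ 39m^5 for all m ≥ 12.
Base case (m = 12): 4^m = 16777216 and 39m^5 = 9704448, so 16777216 ≥ 9704448.
For the inductive step, assume it holds for an arbitrary k ≥ 12, so 4^k ≥ 39k^5.
Then 4^(k + 1) = 4·(4^k) ≥ 4·(39k^5).
Also, for k ≥ 12 we have 4·(39k^5) ≥ 39(k+1)^5, since 4 ≥ (1 + 1/k)^5 for all k ≥ 12.
Combining, 4^(k + 1) ≥ 39(k+1)^5.
Hence, by induction on m, the claim holds for every m ≥ 12.
Hence the smallest such n₀ is 12.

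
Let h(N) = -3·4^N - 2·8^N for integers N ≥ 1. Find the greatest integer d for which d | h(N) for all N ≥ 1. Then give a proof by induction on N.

d = 4

Computing the first values: h(1) = -28 and h(2) = -176; gcd(-28, -176) = 4, so d ≤ 4.
We prove 4 | -3·4^N - 2·8^N for all N ≥ 1 by induction on N.
Base step (N = 1): h(1) = -28 = 4·(-7), so 4 | h(1).
Inductive step: suppose the statement holds for some j ≥ 1, i.e. 4 | h(j). Then
h(j+1) − 8·h(j) = (-3·4^(j+1) - 2·8^(j+1)) − 8·(-3·4^j - 2·8^j) = (-3)·4^j·(4 − 8) = (12)·4^j. Since 4 | h(j) by the inductive hypothesis, 4 | 8·h(j); and 4 | 12 since 12 = 4·3. Therefore 4 | h(j+1).
By induction, the statement is established for all N ≥ 1.
Therefore the largest such d is 4.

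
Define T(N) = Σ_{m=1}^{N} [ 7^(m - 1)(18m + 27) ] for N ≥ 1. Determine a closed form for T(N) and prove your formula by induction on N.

We claim T(N) = 7^N(3N + 4) - 4 for all N ≥ 1.
For the base case N = 1: T(1) = 45, and the closed form gives 45. They agree.
For the inductive step, assume it holds for an arbitrary m ≥ 1, so T(m) = 7^m(3m + 4) - 4.
Then T(m+1) = T(m) + (7^m(18m + 45)) = (7^m(3m + 4) - 4) + (7^m(18m + 45)).
Simplifying, T(m+1) = 21·7^m·m + 49·7^m - 4 = 7^(m+1)(3(m+1) + 4) - 4,
which is the closed form with N = m+1.
Hence, by induction on N, the claim holds for every N ≥ 1.

T(N) = 7^N(3N + 4) - 4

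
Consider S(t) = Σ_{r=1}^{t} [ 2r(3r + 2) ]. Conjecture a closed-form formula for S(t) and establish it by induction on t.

S(t) = t(t + 1)(2t + 3)

We claim S(t) = t(t + 1)(2t + 3) for all t ≥ 1.
When t = 1: S(1) = 10, and the closed form gives 10. They agree.
Suppose the result is true for t = r, so S(r) = r(2r^2 + 5r + 3).
Then S(r+1) = S(r) + (2(r + 1)(3r + 5)) = (r(2r^2 + 5r + 3)) + (2(r + 1)(3r + 5)).
Simplifying, S(r+1) = (r + 1)(r + 2)(2r + 5) = (r+1)((r+1) + 1)(2(r+1) + 3),
which is the closed form with t = r+1.
By the principle of mathematical induction, the result holds for all t ≥ 1.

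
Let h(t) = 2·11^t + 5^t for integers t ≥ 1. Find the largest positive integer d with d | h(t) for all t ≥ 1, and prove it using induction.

d = 3

Computing the first values: h(1) = 27 and h(2) = 267; gcd(27, 267) = 3, so d ≤ 3.
We prove 3 | 2·11^t + 5^t for all t ≥ 1 by induction on t.
When t = 1: h(1) = 27 = 3·(9), so 3 | h(1).
Inductive step: assume the claim holds for t = m, i.e. 3 | h(m). Then
h(m+1) − 11·h(m) = (2·11^(m+1) + 5^(m+1)) − 11·(2·11^m + 5^m) = (1)·5^m·(5 − 11) = (-6)·5^m. Since 3 | h(m) by the inductive hypothesis, 3 | 11·h(m); and 3 | -6 since -6 = 3·-2. Therefore 3 | h(m+1).
By induction, the statement is established for all t ≥ 1.
Therefore the largest such d is 3.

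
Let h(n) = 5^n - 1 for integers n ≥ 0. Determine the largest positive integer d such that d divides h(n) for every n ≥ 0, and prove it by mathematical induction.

d = 4

Computing the first values: h(0) = 0 and h(1) = 4; gcd(0, 4) = 4, so d ≤ 4.
We prove 4 | 5^n - 1 for all n ≥ 0 by induction on n.
When n = 0: h(0) = 0 = 4·(0), so 4 | h(0).
Inductive step: assume the claim holds for n = j, i.e. 4 | h(j). Then
h(j+1) = 5^(j+1) - 1 = 5·(5^j - 1) + 4 = 5·h(j) + 4. The first term is divisible by 4 by the inductive hypothesis, and 4 is divisible by 4. Hence 4 | h(j+1).
Hence, by induction on n, the claim holds for every n ≥ 0.
Therefore the largest such d is 4.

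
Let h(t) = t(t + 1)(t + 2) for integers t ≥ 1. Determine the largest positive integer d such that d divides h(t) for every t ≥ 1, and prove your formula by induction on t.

d = 6

Computing the first values: h(1) = 6 and h(2) = 24; gcd(6, 24) = 6, so d ≤ 6.
We prove 6 | t(t + 1)(t + 2) for all t ≥ 1 by induction on t.
Base step (t = 1): h(1) = 6 = 6·(1), so 6 | h(1).
Inductive step: suppose the statement holds for some m ≥ 1, i.e. 6 | h(m). Then
h(m+1) − h(m) = (m+1)·(m+2)·(m+3) − m·(m+1)·(m+2) = (m+1)·(m+2)·[(m+3) − m] = 3·(m+1)·(m+2). The product of 2 consecutive integers is divisible by (2)! = 2, so h(m+1) − h(m) is divisible by 3·2 = 6. By the inductive hypothesis 6 | h(m), hence 6 | h(m+1).
By induction, the statement is established for all t ≥ 1.
Therefore the largest such d is 6.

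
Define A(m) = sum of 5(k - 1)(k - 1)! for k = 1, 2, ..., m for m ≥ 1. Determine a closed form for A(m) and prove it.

A(m) = 5m! - 5

We claim A(m) = 5m! - 5 for all m ≥ 1.
Base step (m = 1): A(1) = 0, and the closed form gives 0. They agree.
For the inductive step, assume it holds for an arbitrary k ≥ 1, so A(k) = 5k! - 5.
Then A(k+1) = A(k) + (5k·k!) = (5k! - 5) + (5k·k!).
Simplifying, A(k+1) = 5(k+1)! - 5,
which is the closed form with m = k+1.
This completes the induction.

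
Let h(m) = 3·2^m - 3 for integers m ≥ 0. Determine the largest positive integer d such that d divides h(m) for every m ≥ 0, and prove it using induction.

Computing the first values: h(0) = 0 and h(1) = 3; gcd(0, 3) = 3, so d ≤ 3.
We prove 3 | 3·2^m - 3 for all m ≥ 0 by induction on m.
When m = 0: h(0) = 0 = 3·(0), so 3 | h(0).
For the inductive step, assume it holds for an arbitrary k ≥ 0, i.e. 3 | h(k). Then
h(k+1) = 3·2^(k+1) - 3 = 2·(3·2^k - 3) + 3 = 2·h(k) + 3. The first term is divisible by 3 by the inductive hypothesis, and 3 is divisible by 3. Hence 3 | h(k+1).
Hence, by induction on m, the claim holds for every m ≥ 0.
Therefore the largest such d is 3.

d = 3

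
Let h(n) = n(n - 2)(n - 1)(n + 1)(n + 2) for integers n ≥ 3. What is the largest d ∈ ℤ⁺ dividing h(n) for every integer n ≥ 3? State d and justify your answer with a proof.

d = 120

Computing the first values: h(3) = 120 and h(4) = 720; gcd(120, 720) = 120, so d ≤ 120.
We prove 120 | n(n - 2)(n - 1)(n + 1)(n + 2) for all n ≥ 3 by induction on n.
When n = 3: h(3) = 120 = 120·(1), so 120 | h(3).
Inductive step: assume the claim holds for n = p, i.e. 120 | h(p). Then
h(p+1) − h(p) = (p-1)·p·(p+1)·(p+2)·(p+3) − (p-2)·(p-1)·p·(p+1)·(p+2) = (p-1)·p·(p+1)·(p+2)·[(p+3) − (p-2)] = 5·(p-1)·p·(p+1)·(p+2). The product of 4 consecutive integers is divisible by (4)! = 24, so h(p+1) − h(p) is divisible by 5·24 = 120. By the inductive hypothesis 120 | h(p), hence 120 | h(p+1).
Hence, by induction on n, the claim holds for every n ≥ 3.
Therefore the largest such d is 120.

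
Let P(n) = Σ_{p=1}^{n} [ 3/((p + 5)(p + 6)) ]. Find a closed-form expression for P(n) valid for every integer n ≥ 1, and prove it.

P(n) = n/(2(n + 6))

We claim P(n) = n/(2(n + 6)) for all n ≥ 1.
Base step (n = 1): P(1) = 1/14, and the closed form gives 1/14. They agree.
For the inductive step, assume it holds for an arbitrary p ≥ 1, so P(p) = p/(2(p + 6)).
Then P(p+1) = P(p) + (3/((p + 6)(p + 7))) = (p/(2(p + 6))) + (3/((p + 6)(p + 7))).
Simplifying, P(p+1) = (p + 1)/(2(p + 7)) = (p+1)/(2((p+1) + 6)),
which is the closed form with n = p+1.
Hence, by induction on n, the claim holds for every n ≥ 1.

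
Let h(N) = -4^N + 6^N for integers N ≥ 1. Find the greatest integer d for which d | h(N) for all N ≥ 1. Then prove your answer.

Computing the first values: h(1) = 2 and h(2) = 20; gcd(2, 20) = 2, so d ≤ 2.
We prove 2 | -4^N + 6^N for all N ≥ 1 by induction on N.
Base step (N = 1): h(1) = 2 = 2·(1), so 2 | h(1).
Inductive step: assume the claim holds for N = j, i.e. 2 | h(j). Then
6^{j+1} − 4^{j+1} = 6·6^j − 4·4^j = 6·(6^j − 4^j) + (2)·4^j. The first term is divisible by 2 by the inductive hypothesis, and the second term (2)·4^j is divisible by 2 since 2 | 2. Hence 2 | h(j+1).
This completes the induction.
Therefore the largest such d is 2.

d = 2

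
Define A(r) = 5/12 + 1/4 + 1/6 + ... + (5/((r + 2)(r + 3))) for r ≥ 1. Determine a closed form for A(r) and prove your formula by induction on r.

We claim A(r) = 5r/(3(r + 3)) for all r ≥ 1.
For the base case r = 1: A(1) = 5/12, and the closed form gives 5/12. They agree.
For the inductive step, assume it holds for an arbitrary m ≥ 1, so A(m) = 5m/(3(m + 3)).
Then A(m+1) = A(m) + (5/((m + 3)(m + 4))) = (5m/(3(m + 3))) + (5/((m + 3)(m + 4))).
Simplifying, A(m+1) = 5(m + 1)/(3(m + 4)) = 5(m+1)/(3((m+1) + 3)),
which is the closed form with r = m+1.
Hence, by induction on r, the claim holds for every r ≥ 1.

A(r) = 5r/(3(r + 3))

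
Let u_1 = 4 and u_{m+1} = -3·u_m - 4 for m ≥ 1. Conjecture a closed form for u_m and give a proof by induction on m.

u_m = 5(-3)^(m - 1) - 1

Computing the first terms: u_1 = 4, u_2 = -16, u_3 = 44. This suggests u_m = 5(-3)^(m - 1) - 1.
When m = 1: the formula gives 4 = 4 = u_1.
For the inductive step, assume it holds for an arbitrary j ≥ 1, so u_j = 5(-3)^(j - 1) - 1.
Then u_{j+1} = -3·u_j - 4 = -3·(5(-3)^(j - 1) - 1) - 4 = 5(-3)^j - 1 = 5(-3)^((j+1) - 1) - 1,
which is the claimed formula at m = j+1.
By the principle of mathematical induction, the result holds for all m ≥ 1.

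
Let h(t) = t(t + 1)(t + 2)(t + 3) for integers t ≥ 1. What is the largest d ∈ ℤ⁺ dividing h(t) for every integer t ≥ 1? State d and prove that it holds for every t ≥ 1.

Computing the first values: h(1) = 24 and h(2) = 120; gcd(24, 120) = 24, so d ≤ 24.
We prove 24 | t(t + 1)(t + 2)(t + 3) for all t ≥ 1 by induction on t.
Base case (t = 1): h(1) = 24 = 24·(1), so 24 | h(1).
Inductive step: suppose the statement holds for some m ≥ 1, i.e. 24 | h(m). Then
h(m+1) − h(m) = (m+1)·(m+2)·(m+3)·(m+4) − m·(m+1)·(m+2)·(m+3) = (m+1)·(m+2)·(m+3)·[(m+4) − m] = 4·(m+1)·(m+2)·(m+3). The product of 3 consecutive integers is divisible by (3)! = 6, so h(m+1) − h(m) is divisible by 4·6 = 24. By the inductive hypothesis 24 | h(m), hence 24 | h(m+1).
This completes the induction.
Therefore the largest such d is 24.

d = 24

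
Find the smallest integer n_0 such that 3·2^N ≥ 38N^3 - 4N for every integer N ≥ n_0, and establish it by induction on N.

At N = 15: 98304 < 128190, so the inequality fails and n_0 ≥ 16. We prove 3·2^N ≥ 38N^3 - 4N for all N ≥ 16.
Base step (N = 16): 3·2^N = 196608 and 38N^3 - 4N = 155584, so 196608 ≥ 155584.
Inductive step: assume the claim holds for N = i, so 3·2^i ≥ 38i^3 - 4i.
Then 3·2^(i + 1) = 2·(3·2^i) ≥ 2·(38i^3 - 4i).
Also, for i ≥ 16 we have 2·(38i^3 - 4i) ≥ 38(i+1)^3 - 4(i+1), since 2·(38i^3 - 4i) − (38(i+1)^3 - 4(i+1)) = 38i^3 - 114i^2 - 118i - 34, which is nonnegative for all i ≥ 16.
Combining, 3·2^(i + 1) ≥ 38(i+1)^3 - 4(i+1).
This completes the induction.
Hence the smallest such n_0 is 16.

n_0 = 16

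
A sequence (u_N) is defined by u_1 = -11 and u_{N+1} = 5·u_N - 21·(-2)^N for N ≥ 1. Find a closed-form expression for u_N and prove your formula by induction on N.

Computing the first terms: u_1 = -11, u_2 = -13, u_3 = -149. This suggests u_N = 3(-2)^N - 5^N.
Base case (N = 1): the formula gives -11 = -11 = u_1.
Suppose the result is true for N = r, so u_r = 3(-2)^r - 5^r.
Then u_{r+1} = 5·u_r - 21·(-2)^r = 5·(3(-2)^r - 5^r) - 21·(-2)^r = 3(-2)^(r + 1) - 5^(r + 1),
which is the claimed formula at N = r+1.
By induction, the statement is established for all N ≥ 1.

u_N = 3(-2)^N - 5^N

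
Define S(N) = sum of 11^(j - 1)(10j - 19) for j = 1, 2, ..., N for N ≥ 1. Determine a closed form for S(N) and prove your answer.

We claim S(N) = 11^N(N - 2) + 2 for all N ≥ 1.
For the base case N = 1: S(1) = -9, and the closed form gives -9. They agree.
For the inductive step, assume it holds for an arbitrary j ≥ 1, so S(j) = 11^j(j - 2) + 2.
Then S(j+1) = S(j) + (11^j(10j - 9)) = (11^j(j - 2) + 2) + (11^j(10j - 9)).
Simplifying, S(j+1) = 11^(j + 1)j - 11^(j + 1) + 2 = 11^(j+1)((j+1) - 2) + 2,
which is the closed form with N = j+1.
Hence, by induction on N, the claim holds for every N ≥ 1.

S(N) = 11^N(N - 2) + 2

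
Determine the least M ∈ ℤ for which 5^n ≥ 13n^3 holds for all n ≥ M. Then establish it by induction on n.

M = 5

At n = 4: 625 < 832, so the inequality fails and M ≥ 5. We prove 5^n ≥ 13n^3 for all n ≥ 5.
Base step (n = 5): 5^n = 3125 and 13n^3 = 1625, so 3125 ≥ 1625.
Suppose the result is true for n = j, so 5^j ≥ 13j^3.
Then 5^(j + 1) = 5·(5^j) ≥ 5·(13j^3).
Also, for j ≥ 5 we have 5·(13j^3) ≥ 13(j+1)^3, since 5 ≥ (1 + 1/j)^3 for all j ≥ 5.
Combining, 5^(j + 1) ≥ 13(j+1)^3.
By induction, the statement is established for all n ≥ 5.
Hence the smallest such M is 5.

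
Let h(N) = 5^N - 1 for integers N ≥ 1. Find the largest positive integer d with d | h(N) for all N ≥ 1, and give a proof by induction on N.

d = 4

Computing the first values: h(1) = 4 and h(2) = 24; gcd(4, 24) = 4, so d ≤ 4.
We prove 4 | 5^N - 1 for all N ≥ 1 by induction on N.
For the base case N = 1: h(1) = 4 = 4·(1), so 4 | h(1).
For the inductive step, assume it holds for an arbitrary k ≥ 1, i.e. 4 | h(k). Then
5^{k+1} − 1^{k+1} = 5·5^k − 1·1^k = 5·(5^k − 1^k) + (4)·1^k. The first term is divisible by 4 by the inductive hypothesis, and the second term (4)·1^k is divisible by 4 since 4 | 4. Hence 4 | h(k+1).
Hence, by induction on N, the claim holds for every N ≥ 1.
Therefore the largest such d is 4.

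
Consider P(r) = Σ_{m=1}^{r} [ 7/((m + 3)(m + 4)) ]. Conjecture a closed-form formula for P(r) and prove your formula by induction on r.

P(r) = 7r/(4(r + 4))

We claim P(r) = 7r/(4(r + 4)) for all r ≥ 1.
Base case (r = 1): P(1) = 7/20, and the closed form gives 7/20. They agree.
Inductive step: assume the claim holds for r = m, so P(m) = 7m/(4(m + 4)).
Then P(m+1) = P(m) + (7/((m + 4)(m + 5))) = (7m/(4(m + 4))) + (7/((m + 4)(m + 5))).
Simplifying, P(m+1) = 7(m + 1)/(4(m + 5)) = 7(m+1)/(4((m+1) + 4)),
which is the closed form with r = m+1.
By the principle of mathematical induction, the result holds for all r ≥ 1.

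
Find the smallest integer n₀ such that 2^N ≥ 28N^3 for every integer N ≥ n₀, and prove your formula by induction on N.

At N = 17: 131072 < 137564, so the inequality fails and n₀ ≥ 18. We prove 2^N ≥ 28N^3 for all N ≥ 18.
For the base case N = 18: 2^N = 262144 and 28N^3 = 163296, so 262144 ≥ 163296.
Suppose the result is true for N = r, so 2^r ≥ 28r^3.
Then 2^(r + 1) = 2·(2^r) ≥ 2·(28r^3).
Also, for r ≥ 18 we have 2·(28r^3) ≥ 28(r+1)^3, since 2 ≥ (1 + 1/r)^3 for all r ≥ 18.
Combining, 2^(r + 1) ≥ 28(r+1)^3.
Hence, by induction on N, the claim holds for every N ≥ 18.
Hence the smallest such n₀ is 18.

n₀ = 18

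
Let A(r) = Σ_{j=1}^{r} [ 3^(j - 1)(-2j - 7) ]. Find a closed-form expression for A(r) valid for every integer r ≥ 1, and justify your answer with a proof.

We claim A(r) = -3^r(r + 3) + 3 for all r ≥ 1.
Base step (r = 1): A(1) = -9, and the closed form gives -9. They agree.
Suppose the result is true for r = j, so A(j) = -3^j(j + 3) + 3.
Then A(j+1) = A(j) + (3^j(-2j - 9)) = (-3^j(j + 3) + 3) + (3^j(-2j - 9)).
Simplifying, A(j+1) = -3·3^j·j - 12·3^j + 3 = -3^(j+1)((j+1) + 3) + 3,
which is the closed form with r = j+1.
By induction, the statement is established for all r ≥ 1.

A(r) = -3^r(r + 3) + 3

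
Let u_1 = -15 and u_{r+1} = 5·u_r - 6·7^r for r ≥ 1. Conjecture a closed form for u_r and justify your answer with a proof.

u_r = 6·5^(r - 1) - 3·7^r

Computing the first terms: u_1 = -15, u_2 = -117, u_3 = -879. This suggests u_r = 6·5^(r - 1) - 3·7^r.
Base case (r = 1): the formula gives -15 = -15 = u_1.
Inductive step: assume the claim holds for r = i, so u_i = 6·5^(i - 1) - 3·7^i.
Then u_{i+1} = 5·u_i - 6·7^i = 5·(6·5^(i - 1) - 3·7^i) - 6·7^i = 6·5^i - 3·7^(i + 1) = 6·5^((i+1) - 1) - 3·7^(i+1),
which is the claimed formula at r = i+1.
Hence, by induction on r, the claim holds for every r ≥ 1.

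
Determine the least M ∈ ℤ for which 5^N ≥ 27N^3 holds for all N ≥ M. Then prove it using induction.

At N = 5: 3125 < 3375, so the inequality fails and M ≥ 6. We prove 5^N ≥ 27N^3 for all N ≥ 6.
Base step (N = 6): 5^N = 15625 and 27N^3 = 5832, so 15625 ≥ 5832.
Inductive step: suppose the statement holds for some j ≥ 6, so 5^j ≥ 27j^3.
Then 5^(j + 1) = 5·(5^j) ≥ 5·(27j^3).
Also, for j ≥ 6 we have 5·(27j^3) ≥ 27(j+1)^3, since 5 ≥ (1 + 1/j)^3 for all j ≥ 6.
Combining, 5^(j + 1) ≥ 27(j+1)^3.
This completes the induction.
Hence the smallest such M is 6.

M = 6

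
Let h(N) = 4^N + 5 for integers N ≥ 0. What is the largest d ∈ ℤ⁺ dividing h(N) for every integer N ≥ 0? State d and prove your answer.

Computing the first values: h(0) = 6 and h(1) = 9; gcd(6, 9) = 3, so d ≤ 3.
We prove 3 | 4^N + 5 for all N ≥ 0 by induction on N.
For the base case N = 0: h(0) = 6 = 3·(2), so 3 | h(0).
Inductive step: suppose the statement holds for some r ≥ 0, i.e. 3 | h(r). Then
h(r+1) = 4^(r+1) + 5 = 4·(4^r + 5) - 15 = 4·h(r) - 15. The first term is divisible by 3 by the inductive hypothesis, and -15 is divisible by 3. Hence 3 | h(r+1).
By induction, the statement is established for all N ≥ 0.
Therefore the largest such d is 3.

d = 3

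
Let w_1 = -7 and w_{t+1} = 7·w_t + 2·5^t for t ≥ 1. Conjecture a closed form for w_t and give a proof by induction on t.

Computing the first terms: w_1 = -7, w_2 = -39, w_3 = -223. This suggests w_t = -5^t - 2·7^(t - 1).
For the base case t = 1: the formula gives -7 = -7 = w_1.
Suppose the result is true for t = m, so w_m = -5^m - 2·7^(m - 1).
Then w_{m+1} = 7·w_m + 2·5^m = 7·(-5^m - 2·7^(m - 1)) + 2·5^m = -5^(m + 1) - 2·7^m = -5^(m+1) - 2·7^((m+1) - 1),
which is the claimed formula at t = m+1.
By the principle of mathematical induction, the result holds for all t ≥ 1.

w_t = -5^t - 2·7^(t - 1)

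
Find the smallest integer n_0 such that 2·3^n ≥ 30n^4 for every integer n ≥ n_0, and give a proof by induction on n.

At n = 11: 354294 < 439230, so the inequality fails and n_0 ≥ 12. We prove 2·3^n ≥ 30n^4 for all n ≥ 12.
Base step (n = 12): 2·3^n = 1062882 and 30n^4 = 622080, so 1062882 ≥ 622080.
Inductive step: suppose the statement holds for some r ≥ 12, so 2·3^r ≥ 30r^4.
Then 2·3^(r + 1) = 3·(2·3^r) ≥ 3·(30r^4).
Also, for r ≥ 12 we have 3·(30r^4) ≥ 30(r+1)^4, since 3 ≥ (1 + 1/r)^4 for all r ≥ 12.
Combining, 2·3^(r + 1) ≥ 30(r+1)^4.
This completes the induction.
Hence the smallest such n_0 is 12.

n_0 = 12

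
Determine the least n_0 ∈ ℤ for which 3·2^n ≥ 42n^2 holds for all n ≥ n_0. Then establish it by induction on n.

At n = 10: 3072 < 4200, so the inequality fails and n_0 ≥ 11. We prove 3·2^n ≥ 42n^2 for all n ≥ 11.
When n = 11: 3·2^n = 6144 and 42n^2 = 5082, so 6144 ≥ 5082.
Suppose the result is true for n = i, so 3·2^i ≥ 42i^2.
Then 3·2^(i + 1) = 2·(3·2^i) ≥ 2·(42i^2).
Also, for i ≥ 11 we have 2·(42i^2) ≥ 42(i+1)^2, since 2 ≥ (1 + 1/i)^2 for all i ≥ 11.
Combining, 3·2^(i + 1) ≥ 42(i+1)^2.
By induction, the statement is established for all n ≥ 11.
Hence the smallest such n_0 is 11.

n_0 = 11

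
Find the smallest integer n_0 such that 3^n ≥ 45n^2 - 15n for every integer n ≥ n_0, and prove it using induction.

At n = 6: 729 < 1530, so the inequality fails and n_0 ≥ 7. We prove 3^n ≥ 45n^2 - 15n for all n ≥ 7.
When n = 7: 3^n = 2187 and 45n^2 - 15n = 2100, so 2187 ≥ 2100.
Inductive step: assume the claim holds for n = j, so 3^j ≥ 45j^2 - 15j.
Then 3^(j + 1) = 3·(3^j) ≥ 3·(45j^2 - 15j).
Also, for j ≥ 7 we have 3·(45j^2 - 15j) ≥ 45(j+1)^2 - 15(j+1), since 3·(45j^2 - 15j) − (45(j+1)^2 - 15(j+1)) = 90j^2 - 120j - 30, which is nonnegative for all j ≥ 7.
Combining, 3^(j + 1) ≥ 45(j+1)^2 - 15(j+1).
By the principle of mathematical induction, the result holds for all n ≥ 7.
Hence the smallest such n_0 is 7.

n_0 = 7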